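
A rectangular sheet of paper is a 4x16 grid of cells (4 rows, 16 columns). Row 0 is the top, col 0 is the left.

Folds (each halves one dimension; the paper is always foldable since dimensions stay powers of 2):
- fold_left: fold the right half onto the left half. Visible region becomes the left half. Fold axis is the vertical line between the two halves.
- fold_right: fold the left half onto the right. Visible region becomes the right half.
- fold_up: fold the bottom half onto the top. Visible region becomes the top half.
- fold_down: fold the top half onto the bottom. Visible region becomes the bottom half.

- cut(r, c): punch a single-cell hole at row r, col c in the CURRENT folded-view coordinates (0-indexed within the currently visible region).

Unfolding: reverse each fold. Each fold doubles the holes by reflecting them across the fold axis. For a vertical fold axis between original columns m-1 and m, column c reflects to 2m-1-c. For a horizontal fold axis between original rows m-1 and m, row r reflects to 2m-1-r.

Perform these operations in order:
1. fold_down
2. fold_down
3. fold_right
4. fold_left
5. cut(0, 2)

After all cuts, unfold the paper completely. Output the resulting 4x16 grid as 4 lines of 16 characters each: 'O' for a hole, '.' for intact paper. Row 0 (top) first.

Answer: ..O..O....O..O..
..O..O....O..O..
..O..O....O..O..
..O..O....O..O..

Derivation:
Op 1 fold_down: fold axis h@2; visible region now rows[2,4) x cols[0,16) = 2x16
Op 2 fold_down: fold axis h@3; visible region now rows[3,4) x cols[0,16) = 1x16
Op 3 fold_right: fold axis v@8; visible region now rows[3,4) x cols[8,16) = 1x8
Op 4 fold_left: fold axis v@12; visible region now rows[3,4) x cols[8,12) = 1x4
Op 5 cut(0, 2): punch at orig (3,10); cuts so far [(3, 10)]; region rows[3,4) x cols[8,12) = 1x4
Unfold 1 (reflect across v@12): 2 holes -> [(3, 10), (3, 13)]
Unfold 2 (reflect across v@8): 4 holes -> [(3, 2), (3, 5), (3, 10), (3, 13)]
Unfold 3 (reflect across h@3): 8 holes -> [(2, 2), (2, 5), (2, 10), (2, 13), (3, 2), (3, 5), (3, 10), (3, 13)]
Unfold 4 (reflect across h@2): 16 holes -> [(0, 2), (0, 5), (0, 10), (0, 13), (1, 2), (1, 5), (1, 10), (1, 13), (2, 2), (2, 5), (2, 10), (2, 13), (3, 2), (3, 5), (3, 10), (3, 13)]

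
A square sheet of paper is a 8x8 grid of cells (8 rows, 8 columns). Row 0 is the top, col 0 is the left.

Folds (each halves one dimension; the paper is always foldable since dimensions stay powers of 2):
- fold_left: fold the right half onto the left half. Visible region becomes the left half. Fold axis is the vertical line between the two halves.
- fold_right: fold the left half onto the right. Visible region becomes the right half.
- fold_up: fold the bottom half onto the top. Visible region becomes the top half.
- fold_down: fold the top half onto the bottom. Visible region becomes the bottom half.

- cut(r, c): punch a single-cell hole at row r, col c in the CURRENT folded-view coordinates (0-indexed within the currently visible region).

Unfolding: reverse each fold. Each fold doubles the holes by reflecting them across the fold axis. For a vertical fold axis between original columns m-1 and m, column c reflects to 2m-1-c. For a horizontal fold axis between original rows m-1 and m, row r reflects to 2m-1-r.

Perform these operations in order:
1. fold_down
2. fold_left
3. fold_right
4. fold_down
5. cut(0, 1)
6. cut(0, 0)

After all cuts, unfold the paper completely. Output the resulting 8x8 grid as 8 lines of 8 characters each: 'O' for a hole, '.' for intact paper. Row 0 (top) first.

Answer: ........
OOOOOOOO
OOOOOOOO
........
........
OOOOOOOO
OOOOOOOO
........

Derivation:
Op 1 fold_down: fold axis h@4; visible region now rows[4,8) x cols[0,8) = 4x8
Op 2 fold_left: fold axis v@4; visible region now rows[4,8) x cols[0,4) = 4x4
Op 3 fold_right: fold axis v@2; visible region now rows[4,8) x cols[2,4) = 4x2
Op 4 fold_down: fold axis h@6; visible region now rows[6,8) x cols[2,4) = 2x2
Op 5 cut(0, 1): punch at orig (6,3); cuts so far [(6, 3)]; region rows[6,8) x cols[2,4) = 2x2
Op 6 cut(0, 0): punch at orig (6,2); cuts so far [(6, 2), (6, 3)]; region rows[6,8) x cols[2,4) = 2x2
Unfold 1 (reflect across h@6): 4 holes -> [(5, 2), (5, 3), (6, 2), (6, 3)]
Unfold 2 (reflect across v@2): 8 holes -> [(5, 0), (5, 1), (5, 2), (5, 3), (6, 0), (6, 1), (6, 2), (6, 3)]
Unfold 3 (reflect across v@4): 16 holes -> [(5, 0), (5, 1), (5, 2), (5, 3), (5, 4), (5, 5), (5, 6), (5, 7), (6, 0), (6, 1), (6, 2), (6, 3), (6, 4), (6, 5), (6, 6), (6, 7)]
Unfold 4 (reflect across h@4): 32 holes -> [(1, 0), (1, 1), (1, 2), (1, 3), (1, 4), (1, 5), (1, 6), (1, 7), (2, 0), (2, 1), (2, 2), (2, 3), (2, 4), (2, 5), (2, 6), (2, 7), (5, 0), (5, 1), (5, 2), (5, 3), (5, 4), (5, 5), (5, 6), (5, 7), (6, 0), (6, 1), (6, 2), (6, 3), (6, 4), (6, 5), (6, 6), (6, 7)]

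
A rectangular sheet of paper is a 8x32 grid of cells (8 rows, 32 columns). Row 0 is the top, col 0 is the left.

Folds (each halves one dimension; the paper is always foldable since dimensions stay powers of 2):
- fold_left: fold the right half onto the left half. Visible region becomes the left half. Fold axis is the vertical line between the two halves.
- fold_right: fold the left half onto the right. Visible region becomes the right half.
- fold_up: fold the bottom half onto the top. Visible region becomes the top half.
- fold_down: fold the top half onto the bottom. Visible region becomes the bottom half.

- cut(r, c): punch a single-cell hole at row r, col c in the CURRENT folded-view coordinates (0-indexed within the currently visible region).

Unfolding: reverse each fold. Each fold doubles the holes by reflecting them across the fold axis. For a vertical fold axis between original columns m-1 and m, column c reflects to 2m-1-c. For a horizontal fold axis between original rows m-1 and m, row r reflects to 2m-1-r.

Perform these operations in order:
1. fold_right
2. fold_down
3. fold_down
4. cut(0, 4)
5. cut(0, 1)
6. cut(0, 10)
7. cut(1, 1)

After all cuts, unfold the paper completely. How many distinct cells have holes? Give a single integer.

Answer: 32

Derivation:
Op 1 fold_right: fold axis v@16; visible region now rows[0,8) x cols[16,32) = 8x16
Op 2 fold_down: fold axis h@4; visible region now rows[4,8) x cols[16,32) = 4x16
Op 3 fold_down: fold axis h@6; visible region now rows[6,8) x cols[16,32) = 2x16
Op 4 cut(0, 4): punch at orig (6,20); cuts so far [(6, 20)]; region rows[6,8) x cols[16,32) = 2x16
Op 5 cut(0, 1): punch at orig (6,17); cuts so far [(6, 17), (6, 20)]; region rows[6,8) x cols[16,32) = 2x16
Op 6 cut(0, 10): punch at orig (6,26); cuts so far [(6, 17), (6, 20), (6, 26)]; region rows[6,8) x cols[16,32) = 2x16
Op 7 cut(1, 1): punch at orig (7,17); cuts so far [(6, 17), (6, 20), (6, 26), (7, 17)]; region rows[6,8) x cols[16,32) = 2x16
Unfold 1 (reflect across h@6): 8 holes -> [(4, 17), (5, 17), (5, 20), (5, 26), (6, 17), (6, 20), (6, 26), (7, 17)]
Unfold 2 (reflect across h@4): 16 holes -> [(0, 17), (1, 17), (1, 20), (1, 26), (2, 17), (2, 20), (2, 26), (3, 17), (4, 17), (5, 17), (5, 20), (5, 26), (6, 17), (6, 20), (6, 26), (7, 17)]
Unfold 3 (reflect across v@16): 32 holes -> [(0, 14), (0, 17), (1, 5), (1, 11), (1, 14), (1, 17), (1, 20), (1, 26), (2, 5), (2, 11), (2, 14), (2, 17), (2, 20), (2, 26), (3, 14), (3, 17), (4, 14), (4, 17), (5, 5), (5, 11), (5, 14), (5, 17), (5, 20), (5, 26), (6, 5), (6, 11), (6, 14), (6, 17), (6, 20), (6, 26), (7, 14), (7, 17)]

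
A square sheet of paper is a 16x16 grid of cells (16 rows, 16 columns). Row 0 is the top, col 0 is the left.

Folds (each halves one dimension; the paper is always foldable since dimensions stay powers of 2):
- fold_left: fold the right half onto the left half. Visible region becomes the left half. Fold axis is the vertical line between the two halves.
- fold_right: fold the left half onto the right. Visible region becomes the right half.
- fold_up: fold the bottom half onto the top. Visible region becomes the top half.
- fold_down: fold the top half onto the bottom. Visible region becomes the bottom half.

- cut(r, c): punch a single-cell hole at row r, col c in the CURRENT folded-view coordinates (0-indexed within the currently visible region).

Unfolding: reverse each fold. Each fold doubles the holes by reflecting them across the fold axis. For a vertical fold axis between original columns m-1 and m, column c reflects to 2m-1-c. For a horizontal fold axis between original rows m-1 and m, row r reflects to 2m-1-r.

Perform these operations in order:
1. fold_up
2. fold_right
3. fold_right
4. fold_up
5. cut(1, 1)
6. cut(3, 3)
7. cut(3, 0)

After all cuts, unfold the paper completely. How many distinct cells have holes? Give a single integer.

Op 1 fold_up: fold axis h@8; visible region now rows[0,8) x cols[0,16) = 8x16
Op 2 fold_right: fold axis v@8; visible region now rows[0,8) x cols[8,16) = 8x8
Op 3 fold_right: fold axis v@12; visible region now rows[0,8) x cols[12,16) = 8x4
Op 4 fold_up: fold axis h@4; visible region now rows[0,4) x cols[12,16) = 4x4
Op 5 cut(1, 1): punch at orig (1,13); cuts so far [(1, 13)]; region rows[0,4) x cols[12,16) = 4x4
Op 6 cut(3, 3): punch at orig (3,15); cuts so far [(1, 13), (3, 15)]; region rows[0,4) x cols[12,16) = 4x4
Op 7 cut(3, 0): punch at orig (3,12); cuts so far [(1, 13), (3, 12), (3, 15)]; region rows[0,4) x cols[12,16) = 4x4
Unfold 1 (reflect across h@4): 6 holes -> [(1, 13), (3, 12), (3, 15), (4, 12), (4, 15), (6, 13)]
Unfold 2 (reflect across v@12): 12 holes -> [(1, 10), (1, 13), (3, 8), (3, 11), (3, 12), (3, 15), (4, 8), (4, 11), (4, 12), (4, 15), (6, 10), (6, 13)]
Unfold 3 (reflect across v@8): 24 holes -> [(1, 2), (1, 5), (1, 10), (1, 13), (3, 0), (3, 3), (3, 4), (3, 7), (3, 8), (3, 11), (3, 12), (3, 15), (4, 0), (4, 3), (4, 4), (4, 7), (4, 8), (4, 11), (4, 12), (4, 15), (6, 2), (6, 5), (6, 10), (6, 13)]
Unfold 4 (reflect across h@8): 48 holes -> [(1, 2), (1, 5), (1, 10), (1, 13), (3, 0), (3, 3), (3, 4), (3, 7), (3, 8), (3, 11), (3, 12), (3, 15), (4, 0), (4, 3), (4, 4), (4, 7), (4, 8), (4, 11), (4, 12), (4, 15), (6, 2), (6, 5), (6, 10), (6, 13), (9, 2), (9, 5), (9, 10), (9, 13), (11, 0), (11, 3), (11, 4), (11, 7), (11, 8), (11, 11), (11, 12), (11, 15), (12, 0), (12, 3), (12, 4), (12, 7), (12, 8), (12, 11), (12, 12), (12, 15), (14, 2), (14, 5), (14, 10), (14, 13)]

Answer: 48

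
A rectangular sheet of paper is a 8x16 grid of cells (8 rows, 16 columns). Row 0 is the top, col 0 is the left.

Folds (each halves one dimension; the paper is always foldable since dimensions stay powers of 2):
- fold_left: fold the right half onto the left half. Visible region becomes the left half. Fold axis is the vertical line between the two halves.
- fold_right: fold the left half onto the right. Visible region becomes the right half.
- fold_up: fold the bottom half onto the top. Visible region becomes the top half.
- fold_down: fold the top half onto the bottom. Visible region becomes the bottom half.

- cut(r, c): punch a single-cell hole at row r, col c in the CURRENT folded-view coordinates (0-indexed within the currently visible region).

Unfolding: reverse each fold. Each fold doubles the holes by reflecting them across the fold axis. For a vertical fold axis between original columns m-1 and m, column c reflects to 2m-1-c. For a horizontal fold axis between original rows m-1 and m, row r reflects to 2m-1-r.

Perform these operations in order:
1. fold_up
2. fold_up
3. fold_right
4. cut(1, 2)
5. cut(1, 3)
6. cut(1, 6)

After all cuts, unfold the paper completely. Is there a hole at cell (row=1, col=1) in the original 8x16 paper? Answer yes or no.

Op 1 fold_up: fold axis h@4; visible region now rows[0,4) x cols[0,16) = 4x16
Op 2 fold_up: fold axis h@2; visible region now rows[0,2) x cols[0,16) = 2x16
Op 3 fold_right: fold axis v@8; visible region now rows[0,2) x cols[8,16) = 2x8
Op 4 cut(1, 2): punch at orig (1,10); cuts so far [(1, 10)]; region rows[0,2) x cols[8,16) = 2x8
Op 5 cut(1, 3): punch at orig (1,11); cuts so far [(1, 10), (1, 11)]; region rows[0,2) x cols[8,16) = 2x8
Op 6 cut(1, 6): punch at orig (1,14); cuts so far [(1, 10), (1, 11), (1, 14)]; region rows[0,2) x cols[8,16) = 2x8
Unfold 1 (reflect across v@8): 6 holes -> [(1, 1), (1, 4), (1, 5), (1, 10), (1, 11), (1, 14)]
Unfold 2 (reflect across h@2): 12 holes -> [(1, 1), (1, 4), (1, 5), (1, 10), (1, 11), (1, 14), (2, 1), (2, 4), (2, 5), (2, 10), (2, 11), (2, 14)]
Unfold 3 (reflect across h@4): 24 holes -> [(1, 1), (1, 4), (1, 5), (1, 10), (1, 11), (1, 14), (2, 1), (2, 4), (2, 5), (2, 10), (2, 11), (2, 14), (5, 1), (5, 4), (5, 5), (5, 10), (5, 11), (5, 14), (6, 1), (6, 4), (6, 5), (6, 10), (6, 11), (6, 14)]
Holes: [(1, 1), (1, 4), (1, 5), (1, 10), (1, 11), (1, 14), (2, 1), (2, 4), (2, 5), (2, 10), (2, 11), (2, 14), (5, 1), (5, 4), (5, 5), (5, 10), (5, 11), (5, 14), (6, 1), (6, 4), (6, 5), (6, 10), (6, 11), (6, 14)]

Answer: yes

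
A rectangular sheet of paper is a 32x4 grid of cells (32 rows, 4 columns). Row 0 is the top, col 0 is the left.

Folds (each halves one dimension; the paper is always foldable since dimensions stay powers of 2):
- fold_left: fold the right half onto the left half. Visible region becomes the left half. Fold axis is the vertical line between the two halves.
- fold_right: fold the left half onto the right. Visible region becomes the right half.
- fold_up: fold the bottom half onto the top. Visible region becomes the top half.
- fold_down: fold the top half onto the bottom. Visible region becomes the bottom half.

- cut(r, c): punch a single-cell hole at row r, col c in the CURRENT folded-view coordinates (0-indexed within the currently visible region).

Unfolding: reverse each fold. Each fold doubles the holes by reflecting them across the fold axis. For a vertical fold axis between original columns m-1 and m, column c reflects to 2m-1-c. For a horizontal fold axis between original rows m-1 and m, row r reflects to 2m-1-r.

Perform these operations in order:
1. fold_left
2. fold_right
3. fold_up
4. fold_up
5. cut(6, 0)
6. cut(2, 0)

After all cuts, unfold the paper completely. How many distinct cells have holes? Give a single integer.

Answer: 32

Derivation:
Op 1 fold_left: fold axis v@2; visible region now rows[0,32) x cols[0,2) = 32x2
Op 2 fold_right: fold axis v@1; visible region now rows[0,32) x cols[1,2) = 32x1
Op 3 fold_up: fold axis h@16; visible region now rows[0,16) x cols[1,2) = 16x1
Op 4 fold_up: fold axis h@8; visible region now rows[0,8) x cols[1,2) = 8x1
Op 5 cut(6, 0): punch at orig (6,1); cuts so far [(6, 1)]; region rows[0,8) x cols[1,2) = 8x1
Op 6 cut(2, 0): punch at orig (2,1); cuts so far [(2, 1), (6, 1)]; region rows[0,8) x cols[1,2) = 8x1
Unfold 1 (reflect across h@8): 4 holes -> [(2, 1), (6, 1), (9, 1), (13, 1)]
Unfold 2 (reflect across h@16): 8 holes -> [(2, 1), (6, 1), (9, 1), (13, 1), (18, 1), (22, 1), (25, 1), (29, 1)]
Unfold 3 (reflect across v@1): 16 holes -> [(2, 0), (2, 1), (6, 0), (6, 1), (9, 0), (9, 1), (13, 0), (13, 1), (18, 0), (18, 1), (22, 0), (22, 1), (25, 0), (25, 1), (29, 0), (29, 1)]
Unfold 4 (reflect across v@2): 32 holes -> [(2, 0), (2, 1), (2, 2), (2, 3), (6, 0), (6, 1), (6, 2), (6, 3), (9, 0), (9, 1), (9, 2), (9, 3), (13, 0), (13, 1), (13, 2), (13, 3), (18, 0), (18, 1), (18, 2), (18, 3), (22, 0), (22, 1), (22, 2), (22, 3), (25, 0), (25, 1), (25, 2), (25, 3), (29, 0), (29, 1), (29, 2), (29, 3)]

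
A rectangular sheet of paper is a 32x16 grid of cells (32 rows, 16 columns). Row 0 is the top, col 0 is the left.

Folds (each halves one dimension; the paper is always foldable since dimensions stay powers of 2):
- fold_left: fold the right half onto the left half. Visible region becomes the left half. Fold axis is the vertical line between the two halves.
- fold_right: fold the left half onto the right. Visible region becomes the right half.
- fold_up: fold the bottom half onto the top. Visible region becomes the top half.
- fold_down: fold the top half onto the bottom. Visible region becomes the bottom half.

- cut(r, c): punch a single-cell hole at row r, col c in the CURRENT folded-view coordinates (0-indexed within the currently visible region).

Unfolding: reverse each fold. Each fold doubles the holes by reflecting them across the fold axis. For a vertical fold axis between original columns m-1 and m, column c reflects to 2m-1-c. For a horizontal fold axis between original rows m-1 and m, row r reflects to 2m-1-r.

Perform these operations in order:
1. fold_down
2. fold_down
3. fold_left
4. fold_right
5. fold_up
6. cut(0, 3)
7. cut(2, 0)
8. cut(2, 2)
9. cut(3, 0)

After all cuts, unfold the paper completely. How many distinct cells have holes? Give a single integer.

Op 1 fold_down: fold axis h@16; visible region now rows[16,32) x cols[0,16) = 16x16
Op 2 fold_down: fold axis h@24; visible region now rows[24,32) x cols[0,16) = 8x16
Op 3 fold_left: fold axis v@8; visible region now rows[24,32) x cols[0,8) = 8x8
Op 4 fold_right: fold axis v@4; visible region now rows[24,32) x cols[4,8) = 8x4
Op 5 fold_up: fold axis h@28; visible region now rows[24,28) x cols[4,8) = 4x4
Op 6 cut(0, 3): punch at orig (24,7); cuts so far [(24, 7)]; region rows[24,28) x cols[4,8) = 4x4
Op 7 cut(2, 0): punch at orig (26,4); cuts so far [(24, 7), (26, 4)]; region rows[24,28) x cols[4,8) = 4x4
Op 8 cut(2, 2): punch at orig (26,6); cuts so far [(24, 7), (26, 4), (26, 6)]; region rows[24,28) x cols[4,8) = 4x4
Op 9 cut(3, 0): punch at orig (27,4); cuts so far [(24, 7), (26, 4), (26, 6), (27, 4)]; region rows[24,28) x cols[4,8) = 4x4
Unfold 1 (reflect across h@28): 8 holes -> [(24, 7), (26, 4), (26, 6), (27, 4), (28, 4), (29, 4), (29, 6), (31, 7)]
Unfold 2 (reflect across v@4): 16 holes -> [(24, 0), (24, 7), (26, 1), (26, 3), (26, 4), (26, 6), (27, 3), (27, 4), (28, 3), (28, 4), (29, 1), (29, 3), (29, 4), (29, 6), (31, 0), (31, 7)]
Unfold 3 (reflect across v@8): 32 holes -> [(24, 0), (24, 7), (24, 8), (24, 15), (26, 1), (26, 3), (26, 4), (26, 6), (26, 9), (26, 11), (26, 12), (26, 14), (27, 3), (27, 4), (27, 11), (27, 12), (28, 3), (28, 4), (28, 11), (28, 12), (29, 1), (29, 3), (29, 4), (29, 6), (29, 9), (29, 11), (29, 12), (29, 14), (31, 0), (31, 7), (31, 8), (31, 15)]
Unfold 4 (reflect across h@24): 64 holes -> [(16, 0), (16, 7), (16, 8), (16, 15), (18, 1), (18, 3), (18, 4), (18, 6), (18, 9), (18, 11), (18, 12), (18, 14), (19, 3), (19, 4), (19, 11), (19, 12), (20, 3), (20, 4), (20, 11), (20, 12), (21, 1), (21, 3), (21, 4), (21, 6), (21, 9), (21, 11), (21, 12), (21, 14), (23, 0), (23, 7), (23, 8), (23, 15), (24, 0), (24, 7), (24, 8), (24, 15), (26, 1), (26, 3), (26, 4), (26, 6), (26, 9), (26, 11), (26, 12), (26, 14), (27, 3), (27, 4), (27, 11), (27, 12), (28, 3), (28, 4), (28, 11), (28, 12), (29, 1), (29, 3), (29, 4), (29, 6), (29, 9), (29, 11), (29, 12), (29, 14), (31, 0), (31, 7), (31, 8), (31, 15)]
Unfold 5 (reflect across h@16): 128 holes -> [(0, 0), (0, 7), (0, 8), (0, 15), (2, 1), (2, 3), (2, 4), (2, 6), (2, 9), (2, 11), (2, 12), (2, 14), (3, 3), (3, 4), (3, 11), (3, 12), (4, 3), (4, 4), (4, 11), (4, 12), (5, 1), (5, 3), (5, 4), (5, 6), (5, 9), (5, 11), (5, 12), (5, 14), (7, 0), (7, 7), (7, 8), (7, 15), (8, 0), (8, 7), (8, 8), (8, 15), (10, 1), (10, 3), (10, 4), (10, 6), (10, 9), (10, 11), (10, 12), (10, 14), (11, 3), (11, 4), (11, 11), (11, 12), (12, 3), (12, 4), (12, 11), (12, 12), (13, 1), (13, 3), (13, 4), (13, 6), (13, 9), (13, 11), (13, 12), (13, 14), (15, 0), (15, 7), (15, 8), (15, 15), (16, 0), (16, 7), (16, 8), (16, 15), (18, 1), (18, 3), (18, 4), (18, 6), (18, 9), (18, 11), (18, 12), (18, 14), (19, 3), (19, 4), (19, 11), (19, 12), (20, 3), (20, 4), (20, 11), (20, 12), (21, 1), (21, 3), (21, 4), (21, 6), (21, 9), (21, 11), (21, 12), (21, 14), (23, 0), (23, 7), (23, 8), (23, 15), (24, 0), (24, 7), (24, 8), (24, 15), (26, 1), (26, 3), (26, 4), (26, 6), (26, 9), (26, 11), (26, 12), (26, 14), (27, 3), (27, 4), (27, 11), (27, 12), (28, 3), (28, 4), (28, 11), (28, 12), (29, 1), (29, 3), (29, 4), (29, 6), (29, 9), (29, 11), (29, 12), (29, 14), (31, 0), (31, 7), (31, 8), (31, 15)]

Answer: 128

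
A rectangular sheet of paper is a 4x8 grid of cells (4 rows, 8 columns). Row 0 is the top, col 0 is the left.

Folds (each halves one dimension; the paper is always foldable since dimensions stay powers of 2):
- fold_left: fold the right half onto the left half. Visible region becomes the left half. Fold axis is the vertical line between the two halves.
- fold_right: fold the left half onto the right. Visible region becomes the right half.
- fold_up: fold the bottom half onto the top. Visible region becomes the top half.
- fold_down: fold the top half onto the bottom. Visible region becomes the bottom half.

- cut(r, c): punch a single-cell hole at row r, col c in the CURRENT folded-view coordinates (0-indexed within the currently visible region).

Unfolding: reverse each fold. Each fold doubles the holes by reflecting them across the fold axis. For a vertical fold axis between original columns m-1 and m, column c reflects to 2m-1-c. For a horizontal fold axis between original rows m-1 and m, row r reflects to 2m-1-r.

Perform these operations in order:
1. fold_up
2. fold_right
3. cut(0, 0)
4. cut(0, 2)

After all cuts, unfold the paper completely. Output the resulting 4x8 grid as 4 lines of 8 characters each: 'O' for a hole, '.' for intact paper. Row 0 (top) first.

Answer: .O.OO.O.
........
........
.O.OO.O.

Derivation:
Op 1 fold_up: fold axis h@2; visible region now rows[0,2) x cols[0,8) = 2x8
Op 2 fold_right: fold axis v@4; visible region now rows[0,2) x cols[4,8) = 2x4
Op 3 cut(0, 0): punch at orig (0,4); cuts so far [(0, 4)]; region rows[0,2) x cols[4,8) = 2x4
Op 4 cut(0, 2): punch at orig (0,6); cuts so far [(0, 4), (0, 6)]; region rows[0,2) x cols[4,8) = 2x4
Unfold 1 (reflect across v@4): 4 holes -> [(0, 1), (0, 3), (0, 4), (0, 6)]
Unfold 2 (reflect across h@2): 8 holes -> [(0, 1), (0, 3), (0, 4), (0, 6), (3, 1), (3, 3), (3, 4), (3, 6)]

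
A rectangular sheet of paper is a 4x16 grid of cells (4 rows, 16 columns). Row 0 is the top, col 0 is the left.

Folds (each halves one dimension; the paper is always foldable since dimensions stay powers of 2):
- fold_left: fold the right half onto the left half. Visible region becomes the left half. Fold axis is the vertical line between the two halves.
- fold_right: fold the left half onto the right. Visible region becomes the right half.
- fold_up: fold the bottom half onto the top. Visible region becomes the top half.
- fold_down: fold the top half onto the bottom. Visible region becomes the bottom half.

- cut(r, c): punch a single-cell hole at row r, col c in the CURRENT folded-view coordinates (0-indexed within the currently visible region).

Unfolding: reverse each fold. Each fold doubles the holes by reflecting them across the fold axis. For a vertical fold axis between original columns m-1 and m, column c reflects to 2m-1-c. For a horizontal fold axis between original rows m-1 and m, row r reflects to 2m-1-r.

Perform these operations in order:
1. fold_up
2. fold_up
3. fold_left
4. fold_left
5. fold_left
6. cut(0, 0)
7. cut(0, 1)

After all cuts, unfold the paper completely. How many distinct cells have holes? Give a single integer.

Answer: 64

Derivation:
Op 1 fold_up: fold axis h@2; visible region now rows[0,2) x cols[0,16) = 2x16
Op 2 fold_up: fold axis h@1; visible region now rows[0,1) x cols[0,16) = 1x16
Op 3 fold_left: fold axis v@8; visible region now rows[0,1) x cols[0,8) = 1x8
Op 4 fold_left: fold axis v@4; visible region now rows[0,1) x cols[0,4) = 1x4
Op 5 fold_left: fold axis v@2; visible region now rows[0,1) x cols[0,2) = 1x2
Op 6 cut(0, 0): punch at orig (0,0); cuts so far [(0, 0)]; region rows[0,1) x cols[0,2) = 1x2
Op 7 cut(0, 1): punch at orig (0,1); cuts so far [(0, 0), (0, 1)]; region rows[0,1) x cols[0,2) = 1x2
Unfold 1 (reflect across v@2): 4 holes -> [(0, 0), (0, 1), (0, 2), (0, 3)]
Unfold 2 (reflect across v@4): 8 holes -> [(0, 0), (0, 1), (0, 2), (0, 3), (0, 4), (0, 5), (0, 6), (0, 7)]
Unfold 3 (reflect across v@8): 16 holes -> [(0, 0), (0, 1), (0, 2), (0, 3), (0, 4), (0, 5), (0, 6), (0, 7), (0, 8), (0, 9), (0, 10), (0, 11), (0, 12), (0, 13), (0, 14), (0, 15)]
Unfold 4 (reflect across h@1): 32 holes -> [(0, 0), (0, 1), (0, 2), (0, 3), (0, 4), (0, 5), (0, 6), (0, 7), (0, 8), (0, 9), (0, 10), (0, 11), (0, 12), (0, 13), (0, 14), (0, 15), (1, 0), (1, 1), (1, 2), (1, 3), (1, 4), (1, 5), (1, 6), (1, 7), (1, 8), (1, 9), (1, 10), (1, 11), (1, 12), (1, 13), (1, 14), (1, 15)]
Unfold 5 (reflect across h@2): 64 holes -> [(0, 0), (0, 1), (0, 2), (0, 3), (0, 4), (0, 5), (0, 6), (0, 7), (0, 8), (0, 9), (0, 10), (0, 11), (0, 12), (0, 13), (0, 14), (0, 15), (1, 0), (1, 1), (1, 2), (1, 3), (1, 4), (1, 5), (1, 6), (1, 7), (1, 8), (1, 9), (1, 10), (1, 11), (1, 12), (1, 13), (1, 14), (1, 15), (2, 0), (2, 1), (2, 2), (2, 3), (2, 4), (2, 5), (2, 6), (2, 7), (2, 8), (2, 9), (2, 10), (2, 11), (2, 12), (2, 13), (2, 14), (2, 15), (3, 0), (3, 1), (3, 2), (3, 3), (3, 4), (3, 5), (3, 6), (3, 7), (3, 8), (3, 9), (3, 10), (3, 11), (3, 12), (3, 13), (3, 14), (3, 15)]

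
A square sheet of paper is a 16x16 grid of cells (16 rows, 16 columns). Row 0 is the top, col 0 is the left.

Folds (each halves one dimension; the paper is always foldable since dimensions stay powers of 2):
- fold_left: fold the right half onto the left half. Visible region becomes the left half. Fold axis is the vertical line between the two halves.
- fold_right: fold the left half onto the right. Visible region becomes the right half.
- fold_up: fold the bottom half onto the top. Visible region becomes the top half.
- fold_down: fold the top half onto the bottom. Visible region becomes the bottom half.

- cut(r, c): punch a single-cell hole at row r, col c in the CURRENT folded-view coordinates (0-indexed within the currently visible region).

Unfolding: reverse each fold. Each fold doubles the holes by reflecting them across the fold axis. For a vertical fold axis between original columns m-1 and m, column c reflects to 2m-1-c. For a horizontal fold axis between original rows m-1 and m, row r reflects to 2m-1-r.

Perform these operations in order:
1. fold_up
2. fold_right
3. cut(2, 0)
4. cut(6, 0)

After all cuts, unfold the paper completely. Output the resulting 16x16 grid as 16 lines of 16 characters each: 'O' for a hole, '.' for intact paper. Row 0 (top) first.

Answer: ................
................
.......OO.......
................
................
................
.......OO.......
................
................
.......OO.......
................
................
................
.......OO.......
................
................

Derivation:
Op 1 fold_up: fold axis h@8; visible region now rows[0,8) x cols[0,16) = 8x16
Op 2 fold_right: fold axis v@8; visible region now rows[0,8) x cols[8,16) = 8x8
Op 3 cut(2, 0): punch at orig (2,8); cuts so far [(2, 8)]; region rows[0,8) x cols[8,16) = 8x8
Op 4 cut(6, 0): punch at orig (6,8); cuts so far [(2, 8), (6, 8)]; region rows[0,8) x cols[8,16) = 8x8
Unfold 1 (reflect across v@8): 4 holes -> [(2, 7), (2, 8), (6, 7), (6, 8)]
Unfold 2 (reflect across h@8): 8 holes -> [(2, 7), (2, 8), (6, 7), (6, 8), (9, 7), (9, 8), (13, 7), (13, 8)]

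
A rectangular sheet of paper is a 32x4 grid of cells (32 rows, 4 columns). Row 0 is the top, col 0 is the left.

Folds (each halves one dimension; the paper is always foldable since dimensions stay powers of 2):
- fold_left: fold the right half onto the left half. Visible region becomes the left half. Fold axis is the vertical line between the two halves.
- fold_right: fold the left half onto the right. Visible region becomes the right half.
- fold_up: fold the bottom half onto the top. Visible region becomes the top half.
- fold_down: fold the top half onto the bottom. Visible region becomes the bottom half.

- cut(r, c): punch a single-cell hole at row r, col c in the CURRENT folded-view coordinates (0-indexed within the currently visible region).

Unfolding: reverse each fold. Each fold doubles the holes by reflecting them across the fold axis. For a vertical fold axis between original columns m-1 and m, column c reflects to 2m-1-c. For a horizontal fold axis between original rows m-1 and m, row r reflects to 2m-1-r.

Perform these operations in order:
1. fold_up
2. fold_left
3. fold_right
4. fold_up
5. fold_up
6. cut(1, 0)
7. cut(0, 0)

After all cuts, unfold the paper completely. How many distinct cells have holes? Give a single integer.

Answer: 64

Derivation:
Op 1 fold_up: fold axis h@16; visible region now rows[0,16) x cols[0,4) = 16x4
Op 2 fold_left: fold axis v@2; visible region now rows[0,16) x cols[0,2) = 16x2
Op 3 fold_right: fold axis v@1; visible region now rows[0,16) x cols[1,2) = 16x1
Op 4 fold_up: fold axis h@8; visible region now rows[0,8) x cols[1,2) = 8x1
Op 5 fold_up: fold axis h@4; visible region now rows[0,4) x cols[1,2) = 4x1
Op 6 cut(1, 0): punch at orig (1,1); cuts so far [(1, 1)]; region rows[0,4) x cols[1,2) = 4x1
Op 7 cut(0, 0): punch at orig (0,1); cuts so far [(0, 1), (1, 1)]; region rows[0,4) x cols[1,2) = 4x1
Unfold 1 (reflect across h@4): 4 holes -> [(0, 1), (1, 1), (6, 1), (7, 1)]
Unfold 2 (reflect across h@8): 8 holes -> [(0, 1), (1, 1), (6, 1), (7, 1), (8, 1), (9, 1), (14, 1), (15, 1)]
Unfold 3 (reflect across v@1): 16 holes -> [(0, 0), (0, 1), (1, 0), (1, 1), (6, 0), (6, 1), (7, 0), (7, 1), (8, 0), (8, 1), (9, 0), (9, 1), (14, 0), (14, 1), (15, 0), (15, 1)]
Unfold 4 (reflect across v@2): 32 holes -> [(0, 0), (0, 1), (0, 2), (0, 3), (1, 0), (1, 1), (1, 2), (1, 3), (6, 0), (6, 1), (6, 2), (6, 3), (7, 0), (7, 1), (7, 2), (7, 3), (8, 0), (8, 1), (8, 2), (8, 3), (9, 0), (9, 1), (9, 2), (9, 3), (14, 0), (14, 1), (14, 2), (14, 3), (15, 0), (15, 1), (15, 2), (15, 3)]
Unfold 5 (reflect across h@16): 64 holes -> [(0, 0), (0, 1), (0, 2), (0, 3), (1, 0), (1, 1), (1, 2), (1, 3), (6, 0), (6, 1), (6, 2), (6, 3), (7, 0), (7, 1), (7, 2), (7, 3), (8, 0), (8, 1), (8, 2), (8, 3), (9, 0), (9, 1), (9, 2), (9, 3), (14, 0), (14, 1), (14, 2), (14, 3), (15, 0), (15, 1), (15, 2), (15, 3), (16, 0), (16, 1), (16, 2), (16, 3), (17, 0), (17, 1), (17, 2), (17, 3), (22, 0), (22, 1), (22, 2), (22, 3), (23, 0), (23, 1), (23, 2), (23, 3), (24, 0), (24, 1), (24, 2), (24, 3), (25, 0), (25, 1), (25, 2), (25, 3), (30, 0), (30, 1), (30, 2), (30, 3), (31, 0), (31, 1), (31, 2), (31, 3)]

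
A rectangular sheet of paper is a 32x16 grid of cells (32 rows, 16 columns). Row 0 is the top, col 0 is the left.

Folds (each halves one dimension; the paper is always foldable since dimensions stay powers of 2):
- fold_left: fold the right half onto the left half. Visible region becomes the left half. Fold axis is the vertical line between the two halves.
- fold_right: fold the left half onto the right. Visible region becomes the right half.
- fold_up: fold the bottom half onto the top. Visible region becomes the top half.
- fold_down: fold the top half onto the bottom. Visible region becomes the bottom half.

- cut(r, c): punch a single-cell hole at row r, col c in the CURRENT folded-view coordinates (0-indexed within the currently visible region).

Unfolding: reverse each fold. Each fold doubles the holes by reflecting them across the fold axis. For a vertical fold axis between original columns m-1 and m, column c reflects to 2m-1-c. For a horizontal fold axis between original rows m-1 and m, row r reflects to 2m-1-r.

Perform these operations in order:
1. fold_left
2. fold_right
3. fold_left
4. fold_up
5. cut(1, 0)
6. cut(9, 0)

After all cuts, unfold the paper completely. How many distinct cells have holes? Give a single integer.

Op 1 fold_left: fold axis v@8; visible region now rows[0,32) x cols[0,8) = 32x8
Op 2 fold_right: fold axis v@4; visible region now rows[0,32) x cols[4,8) = 32x4
Op 3 fold_left: fold axis v@6; visible region now rows[0,32) x cols[4,6) = 32x2
Op 4 fold_up: fold axis h@16; visible region now rows[0,16) x cols[4,6) = 16x2
Op 5 cut(1, 0): punch at orig (1,4); cuts so far [(1, 4)]; region rows[0,16) x cols[4,6) = 16x2
Op 6 cut(9, 0): punch at orig (9,4); cuts so far [(1, 4), (9, 4)]; region rows[0,16) x cols[4,6) = 16x2
Unfold 1 (reflect across h@16): 4 holes -> [(1, 4), (9, 4), (22, 4), (30, 4)]
Unfold 2 (reflect across v@6): 8 holes -> [(1, 4), (1, 7), (9, 4), (9, 7), (22, 4), (22, 7), (30, 4), (30, 7)]
Unfold 3 (reflect across v@4): 16 holes -> [(1, 0), (1, 3), (1, 4), (1, 7), (9, 0), (9, 3), (9, 4), (9, 7), (22, 0), (22, 3), (22, 4), (22, 7), (30, 0), (30, 3), (30, 4), (30, 7)]
Unfold 4 (reflect across v@8): 32 holes -> [(1, 0), (1, 3), (1, 4), (1, 7), (1, 8), (1, 11), (1, 12), (1, 15), (9, 0), (9, 3), (9, 4), (9, 7), (9, 8), (9, 11), (9, 12), (9, 15), (22, 0), (22, 3), (22, 4), (22, 7), (22, 8), (22, 11), (22, 12), (22, 15), (30, 0), (30, 3), (30, 4), (30, 7), (30, 8), (30, 11), (30, 12), (30, 15)]

Answer: 32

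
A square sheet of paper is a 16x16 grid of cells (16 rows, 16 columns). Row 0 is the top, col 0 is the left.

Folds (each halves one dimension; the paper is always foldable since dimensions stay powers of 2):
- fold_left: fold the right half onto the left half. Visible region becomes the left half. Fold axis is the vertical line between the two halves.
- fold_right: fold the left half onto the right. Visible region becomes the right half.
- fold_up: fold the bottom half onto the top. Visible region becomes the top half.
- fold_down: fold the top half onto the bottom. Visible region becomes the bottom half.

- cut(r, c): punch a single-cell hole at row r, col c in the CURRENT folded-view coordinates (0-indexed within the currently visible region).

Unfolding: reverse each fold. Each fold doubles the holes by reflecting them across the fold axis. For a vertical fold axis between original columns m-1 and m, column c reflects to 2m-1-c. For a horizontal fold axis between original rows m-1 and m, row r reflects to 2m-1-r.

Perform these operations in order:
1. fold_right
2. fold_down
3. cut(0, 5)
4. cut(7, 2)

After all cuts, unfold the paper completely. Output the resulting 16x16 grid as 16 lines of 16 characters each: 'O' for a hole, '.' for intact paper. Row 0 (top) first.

Answer: .....O....O.....
................
................
................
................
................
................
..O..........O..
..O..........O..
................
................
................
................
................
................
.....O....O.....

Derivation:
Op 1 fold_right: fold axis v@8; visible region now rows[0,16) x cols[8,16) = 16x8
Op 2 fold_down: fold axis h@8; visible region now rows[8,16) x cols[8,16) = 8x8
Op 3 cut(0, 5): punch at orig (8,13); cuts so far [(8, 13)]; region rows[8,16) x cols[8,16) = 8x8
Op 4 cut(7, 2): punch at orig (15,10); cuts so far [(8, 13), (15, 10)]; region rows[8,16) x cols[8,16) = 8x8
Unfold 1 (reflect across h@8): 4 holes -> [(0, 10), (7, 13), (8, 13), (15, 10)]
Unfold 2 (reflect across v@8): 8 holes -> [(0, 5), (0, 10), (7, 2), (7, 13), (8, 2), (8, 13), (15, 5), (15, 10)]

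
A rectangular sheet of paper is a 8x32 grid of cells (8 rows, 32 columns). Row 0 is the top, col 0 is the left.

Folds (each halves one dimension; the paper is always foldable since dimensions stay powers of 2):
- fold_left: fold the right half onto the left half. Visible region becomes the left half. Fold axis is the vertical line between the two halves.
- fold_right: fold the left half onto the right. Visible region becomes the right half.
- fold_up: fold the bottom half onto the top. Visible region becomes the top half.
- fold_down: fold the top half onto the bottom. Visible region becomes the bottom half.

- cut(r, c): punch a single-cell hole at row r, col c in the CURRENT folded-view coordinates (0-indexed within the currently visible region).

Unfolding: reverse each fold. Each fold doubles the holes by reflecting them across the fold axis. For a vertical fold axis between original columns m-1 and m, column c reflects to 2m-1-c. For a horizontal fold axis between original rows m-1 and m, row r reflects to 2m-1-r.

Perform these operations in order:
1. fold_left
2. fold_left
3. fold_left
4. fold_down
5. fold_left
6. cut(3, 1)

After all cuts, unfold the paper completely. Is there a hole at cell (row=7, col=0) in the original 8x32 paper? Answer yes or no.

Answer: no

Derivation:
Op 1 fold_left: fold axis v@16; visible region now rows[0,8) x cols[0,16) = 8x16
Op 2 fold_left: fold axis v@8; visible region now rows[0,8) x cols[0,8) = 8x8
Op 3 fold_left: fold axis v@4; visible region now rows[0,8) x cols[0,4) = 8x4
Op 4 fold_down: fold axis h@4; visible region now rows[4,8) x cols[0,4) = 4x4
Op 5 fold_left: fold axis v@2; visible region now rows[4,8) x cols[0,2) = 4x2
Op 6 cut(3, 1): punch at orig (7,1); cuts so far [(7, 1)]; region rows[4,8) x cols[0,2) = 4x2
Unfold 1 (reflect across v@2): 2 holes -> [(7, 1), (7, 2)]
Unfold 2 (reflect across h@4): 4 holes -> [(0, 1), (0, 2), (7, 1), (7, 2)]
Unfold 3 (reflect across v@4): 8 holes -> [(0, 1), (0, 2), (0, 5), (0, 6), (7, 1), (7, 2), (7, 5), (7, 6)]
Unfold 4 (reflect across v@8): 16 holes -> [(0, 1), (0, 2), (0, 5), (0, 6), (0, 9), (0, 10), (0, 13), (0, 14), (7, 1), (7, 2), (7, 5), (7, 6), (7, 9), (7, 10), (7, 13), (7, 14)]
Unfold 5 (reflect across v@16): 32 holes -> [(0, 1), (0, 2), (0, 5), (0, 6), (0, 9), (0, 10), (0, 13), (0, 14), (0, 17), (0, 18), (0, 21), (0, 22), (0, 25), (0, 26), (0, 29), (0, 30), (7, 1), (7, 2), (7, 5), (7, 6), (7, 9), (7, 10), (7, 13), (7, 14), (7, 17), (7, 18), (7, 21), (7, 22), (7, 25), (7, 26), (7, 29), (7, 30)]
Holes: [(0, 1), (0, 2), (0, 5), (0, 6), (0, 9), (0, 10), (0, 13), (0, 14), (0, 17), (0, 18), (0, 21), (0, 22), (0, 25), (0, 26), (0, 29), (0, 30), (7, 1), (7, 2), (7, 5), (7, 6), (7, 9), (7, 10), (7, 13), (7, 14), (7, 17), (7, 18), (7, 21), (7, 22), (7, 25), (7, 26), (7, 29), (7, 30)]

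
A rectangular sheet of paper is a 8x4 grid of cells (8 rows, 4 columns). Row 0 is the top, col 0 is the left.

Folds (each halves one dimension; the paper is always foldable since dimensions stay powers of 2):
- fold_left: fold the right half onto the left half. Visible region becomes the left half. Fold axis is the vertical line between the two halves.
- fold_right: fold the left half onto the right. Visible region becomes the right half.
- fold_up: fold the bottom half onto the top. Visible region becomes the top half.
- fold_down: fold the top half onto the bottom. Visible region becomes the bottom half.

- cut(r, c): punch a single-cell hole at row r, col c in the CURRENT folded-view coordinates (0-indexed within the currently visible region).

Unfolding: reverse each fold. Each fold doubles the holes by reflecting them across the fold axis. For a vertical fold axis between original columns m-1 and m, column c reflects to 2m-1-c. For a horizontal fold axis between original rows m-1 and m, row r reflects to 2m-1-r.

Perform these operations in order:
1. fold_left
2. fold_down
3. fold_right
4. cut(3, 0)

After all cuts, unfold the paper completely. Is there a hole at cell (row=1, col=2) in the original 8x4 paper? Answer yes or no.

Answer: no

Derivation:
Op 1 fold_left: fold axis v@2; visible region now rows[0,8) x cols[0,2) = 8x2
Op 2 fold_down: fold axis h@4; visible region now rows[4,8) x cols[0,2) = 4x2
Op 3 fold_right: fold axis v@1; visible region now rows[4,8) x cols[1,2) = 4x1
Op 4 cut(3, 0): punch at orig (7,1); cuts so far [(7, 1)]; region rows[4,8) x cols[1,2) = 4x1
Unfold 1 (reflect across v@1): 2 holes -> [(7, 0), (7, 1)]
Unfold 2 (reflect across h@4): 4 holes -> [(0, 0), (0, 1), (7, 0), (7, 1)]
Unfold 3 (reflect across v@2): 8 holes -> [(0, 0), (0, 1), (0, 2), (0, 3), (7, 0), (7, 1), (7, 2), (7, 3)]
Holes: [(0, 0), (0, 1), (0, 2), (0, 3), (7, 0), (7, 1), (7, 2), (7, 3)]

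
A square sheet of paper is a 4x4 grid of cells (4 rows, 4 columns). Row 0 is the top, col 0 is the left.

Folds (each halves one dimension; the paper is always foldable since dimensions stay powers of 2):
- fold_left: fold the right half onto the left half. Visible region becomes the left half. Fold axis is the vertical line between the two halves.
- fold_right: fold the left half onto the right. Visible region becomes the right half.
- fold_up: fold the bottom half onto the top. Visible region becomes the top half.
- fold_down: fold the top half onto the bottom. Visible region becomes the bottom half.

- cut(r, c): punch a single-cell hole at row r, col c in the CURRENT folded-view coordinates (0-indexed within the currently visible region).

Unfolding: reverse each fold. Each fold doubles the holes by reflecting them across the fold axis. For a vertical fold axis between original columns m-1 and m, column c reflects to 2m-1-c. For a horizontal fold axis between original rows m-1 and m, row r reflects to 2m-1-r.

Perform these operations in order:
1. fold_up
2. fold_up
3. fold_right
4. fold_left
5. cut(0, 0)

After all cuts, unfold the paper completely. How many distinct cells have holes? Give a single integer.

Op 1 fold_up: fold axis h@2; visible region now rows[0,2) x cols[0,4) = 2x4
Op 2 fold_up: fold axis h@1; visible region now rows[0,1) x cols[0,4) = 1x4
Op 3 fold_right: fold axis v@2; visible region now rows[0,1) x cols[2,4) = 1x2
Op 4 fold_left: fold axis v@3; visible region now rows[0,1) x cols[2,3) = 1x1
Op 5 cut(0, 0): punch at orig (0,2); cuts so far [(0, 2)]; region rows[0,1) x cols[2,3) = 1x1
Unfold 1 (reflect across v@3): 2 holes -> [(0, 2), (0, 3)]
Unfold 2 (reflect across v@2): 4 holes -> [(0, 0), (0, 1), (0, 2), (0, 3)]
Unfold 3 (reflect across h@1): 8 holes -> [(0, 0), (0, 1), (0, 2), (0, 3), (1, 0), (1, 1), (1, 2), (1, 3)]
Unfold 4 (reflect across h@2): 16 holes -> [(0, 0), (0, 1), (0, 2), (0, 3), (1, 0), (1, 1), (1, 2), (1, 3), (2, 0), (2, 1), (2, 2), (2, 3), (3, 0), (3, 1), (3, 2), (3, 3)]

Answer: 16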